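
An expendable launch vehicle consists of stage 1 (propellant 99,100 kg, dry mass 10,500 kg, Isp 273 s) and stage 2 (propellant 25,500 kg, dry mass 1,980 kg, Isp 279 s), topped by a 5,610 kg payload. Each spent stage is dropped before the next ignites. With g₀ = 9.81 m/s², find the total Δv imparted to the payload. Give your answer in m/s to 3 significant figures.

Δv ≈ 7210 m/s

Ignition mass of stage 1 = 99,100+10,500 + 25,500+1,980 + 5,610 = 142,690 kg.
Stage 1: m₀ = 142,690 kg, m_f = 142,690 − 99,100 = 43,590 kg; Δv = 273×9.81×ln(3.273) = 2678.1×1.1858 ≈ 3176 m/s.
Stage 2: m₀ = 33,090 kg, m_f = 33,090 − 25,500 = 7,590 kg; Δv = 279×9.81×ln(4.36) = 2737.0×1.4724 ≈ 4030 m/s.
Total Δv = 3176 + 4030 = 7206 m/s.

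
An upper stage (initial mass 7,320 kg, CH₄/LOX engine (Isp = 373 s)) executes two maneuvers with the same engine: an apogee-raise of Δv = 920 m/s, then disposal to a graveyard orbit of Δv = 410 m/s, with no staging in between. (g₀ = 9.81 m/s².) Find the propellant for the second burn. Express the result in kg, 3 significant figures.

propellant for the second burn ≈ 603 kg

v_e = Isp · g₀ = 373 × 9.81 = 3659.1 m/s.
After the first burn: m = 7320 × exp(−920/3659.1) = 7320 × 0.77769 = 5,692.69 kg.
After the second burn: m = 5,692.69 × exp(−410/3659.1) = 5,692.69 × 0.89400 = 5,089.26 kg.
Second-burn propellant = 5,692.69 − 5,089.26 = 603.43 kg.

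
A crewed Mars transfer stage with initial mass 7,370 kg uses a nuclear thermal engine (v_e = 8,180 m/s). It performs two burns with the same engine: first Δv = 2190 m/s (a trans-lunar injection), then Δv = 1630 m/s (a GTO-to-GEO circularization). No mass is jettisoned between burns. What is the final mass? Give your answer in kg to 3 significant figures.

final mass ≈ 4620 kg

After the first burn: m = 7370 × exp(−2190/8180.0) = 7370 × 0.76512 = 5,638.93 kg.
After the second burn: m = 5,638.93 × exp(−1630/8180.0) = 5,638.93 × 0.81933 = 4,620.14 kg.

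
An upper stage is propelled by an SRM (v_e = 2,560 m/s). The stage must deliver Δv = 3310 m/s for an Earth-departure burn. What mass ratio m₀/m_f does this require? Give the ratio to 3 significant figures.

m₀/m_f = exp(Δv / v_e) = exp(3310 / 2560.0) = exp(1.2930) = 3.6436.

mass ratio ≈ 3.64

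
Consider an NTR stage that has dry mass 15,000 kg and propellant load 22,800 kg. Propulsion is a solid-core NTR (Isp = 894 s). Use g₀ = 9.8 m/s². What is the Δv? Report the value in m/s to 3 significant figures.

v_e = Isp · g₀ = 894 × 9.8 = 8761.2 m/s.
m₀ = m_dry + m_prop = 15,000 + 22,800 = 37,800 kg.
Δv = v_e · ln(m₀/m_f) = 8761.2 × ln(2.52) = 8761.2 × 0.9243 ≈ 8097.6 m/s.

Δv ≈ 8100 m/s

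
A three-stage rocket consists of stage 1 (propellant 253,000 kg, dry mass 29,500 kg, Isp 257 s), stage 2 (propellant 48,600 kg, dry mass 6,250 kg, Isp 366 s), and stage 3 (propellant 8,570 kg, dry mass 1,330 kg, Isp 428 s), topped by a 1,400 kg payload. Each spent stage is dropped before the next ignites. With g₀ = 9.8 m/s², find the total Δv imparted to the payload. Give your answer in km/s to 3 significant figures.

Ignition mass of stage 1 = 253,000+29,500 + 48,600+6,250 + 8,570+1,330 + 1,400 = 348,650 kg.
Stage 1: m₀ = 348,650 kg, m_f = 348,650 − 253,000 = 95,650 kg; Δv = 257×9.8×ln(3.645) = 2518.6×1.2934 ≈ 3257 m/s.
Stage 2: m₀ = 66,150 kg, m_f = 66,150 − 48,600 = 17,550 kg; Δv = 366×9.8×ln(3.769) = 3586.8×1.3269 ≈ 4759 m/s.
Stage 3: m₀ = 11,300 kg, m_f = 11,300 − 8,570 = 2,730 kg; Δv = 428×9.8×ln(4.139) = 4194.4×1.4205 ≈ 5958 m/s.
Total Δv = 3257 + 4759 + 5958 = 13974 m/s.

Δv ≈ 14.0 km/s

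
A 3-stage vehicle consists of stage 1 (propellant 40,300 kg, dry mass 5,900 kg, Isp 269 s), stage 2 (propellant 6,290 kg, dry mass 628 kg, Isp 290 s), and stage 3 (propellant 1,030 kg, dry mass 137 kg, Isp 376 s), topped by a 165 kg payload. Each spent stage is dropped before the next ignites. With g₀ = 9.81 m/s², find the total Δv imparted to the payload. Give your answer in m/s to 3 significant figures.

Δv ≈ 13100 m/s

Ignition mass of stage 1 = 40,300+5,900 + 6,290+628 + 1,030+137 + 165 = 54,450 kg.
Stage 1: m₀ = 54,450 kg, m_f = 54,450 − 40,300 = 14,150 kg; Δv = 269×9.81×ln(3.848) = 2638.9×1.3476 ≈ 3556 m/s.
Stage 2: m₀ = 8,250 kg, m_f = 8,250 − 6,290 = 1,960 kg; Δv = 290×9.81×ln(4.209) = 2844.9×1.4373 ≈ 4089 m/s.
Stage 3: m₀ = 1,332 kg, m_f = 1,332 − 1,030 = 302 kg; Δv = 376×9.81×ln(4.411) = 3688.6×1.4840 ≈ 5474 m/s.
Total Δv = 3556 + 4089 + 5474 = 13119 m/s.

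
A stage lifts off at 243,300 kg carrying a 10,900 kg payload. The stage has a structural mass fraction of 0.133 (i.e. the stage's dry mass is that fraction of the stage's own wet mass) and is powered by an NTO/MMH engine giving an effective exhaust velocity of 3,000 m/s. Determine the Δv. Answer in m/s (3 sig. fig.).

Δv ≈ 5280 m/s

Stage wet mass = m₀ − payload = 243,300 − 10,900 = 232,400 kg.
Stage dry mass = ε × stage wet mass = 0.133 × 232,400 = 30,909.2 kg.
Burnout mass m_f = stage dry + payload = 30,909.2 + 10,900 = 41,809.2 kg.
By the Tsiolkovsky rocket equation, Δv = v_e · ln(243,300/41,809.2) = 3000.0 × ln(5.819) = 3000.0 × 1.7612 ≈ 5284 m/s.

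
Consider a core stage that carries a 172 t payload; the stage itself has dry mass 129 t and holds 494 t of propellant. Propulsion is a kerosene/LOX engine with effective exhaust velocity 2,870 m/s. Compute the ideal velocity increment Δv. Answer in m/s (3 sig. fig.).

Δv ≈ 2790 m/s

m₀ = payload + dry + propellant = 172 + 129 + 494 = 795 t.
m_f = payload + dry = 172 + 129 = 301 t.
From the ideal rocket equation, Δv = v_e · ln(m₀/m_f) = 2870.0 × ln(2.641) = 2870.0 × 0.9712 ≈ 2787.4 m/s.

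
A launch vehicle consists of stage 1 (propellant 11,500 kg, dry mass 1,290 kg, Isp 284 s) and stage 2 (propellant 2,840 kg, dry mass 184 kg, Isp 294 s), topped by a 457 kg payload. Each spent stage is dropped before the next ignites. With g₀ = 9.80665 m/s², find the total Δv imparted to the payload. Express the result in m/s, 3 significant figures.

Ignition mass of stage 1 = 11,500+1,290 + 2,840+184 + 457 = 16,271 kg.
Stage 1: m₀ = 16,271 kg, m_f = 16,271 − 11,500 = 4,771 kg; Δv = 284×9.80665×ln(3.41) = 2785.1×1.2268 ≈ 3417 m/s.
Stage 2: m₀ = 3,481 kg, m_f = 3,481 − 2,840 = 641 kg; Δv = 294×9.80665×ln(5.431) = 2883.2×1.6920 ≈ 4878 m/s.
Total Δv = 3417 + 4878 = 8295 m/s.

Δv ≈ 8300 m/s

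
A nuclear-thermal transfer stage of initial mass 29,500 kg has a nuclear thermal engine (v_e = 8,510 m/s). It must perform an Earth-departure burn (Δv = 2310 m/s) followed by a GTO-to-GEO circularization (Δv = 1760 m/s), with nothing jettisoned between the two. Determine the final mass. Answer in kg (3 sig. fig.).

After the first burn: m = 29500 × exp(−2310/8510.0) = 29500 × 0.76228 = 22,487.3 kg.
After the second burn: m = 22,487.3 × exp(−1760/8510.0) = 22,487.3 × 0.81317 = 18,286 kg.

final mass ≈ 18300 kg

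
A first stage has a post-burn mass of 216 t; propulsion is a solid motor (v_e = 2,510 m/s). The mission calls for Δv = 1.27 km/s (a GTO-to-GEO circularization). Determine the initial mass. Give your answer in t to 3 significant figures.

From the ideal rocket equation, m₀/m_f = exp(Δv / v_e) = exp(1270 / 2510.0) = exp(0.5060) = 1.6586.
m₀ = m_f × 1.6586 = 216 × 1.6586 = 358.258 t.

initial mass ≈ 358 t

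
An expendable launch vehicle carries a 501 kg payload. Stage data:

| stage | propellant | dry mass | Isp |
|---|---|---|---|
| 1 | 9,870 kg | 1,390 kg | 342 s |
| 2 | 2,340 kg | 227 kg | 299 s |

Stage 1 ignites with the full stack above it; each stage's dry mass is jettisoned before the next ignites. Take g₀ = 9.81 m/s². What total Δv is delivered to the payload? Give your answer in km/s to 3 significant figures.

Δv ≈ 8.14 km/s

Ignition mass of stage 1 = 9,870+1,390 + 2,340+227 + 501 = 14,328 kg.
Stage 1: m₀ = 14,328 kg, m_f = 14,328 − 9,870 = 4,458 kg; Δv = 342×9.81×ln(3.214) = 3355.0×1.1675 ≈ 3917 m/s.
Stage 2: m₀ = 3,068 kg, m_f = 3,068 − 2,340 = 728 kg; Δv = 299×9.81×ln(4.214) = 2933.2×1.4385 ≈ 4219 m/s.
Total Δv = 3917 + 4219 = 8136 m/s.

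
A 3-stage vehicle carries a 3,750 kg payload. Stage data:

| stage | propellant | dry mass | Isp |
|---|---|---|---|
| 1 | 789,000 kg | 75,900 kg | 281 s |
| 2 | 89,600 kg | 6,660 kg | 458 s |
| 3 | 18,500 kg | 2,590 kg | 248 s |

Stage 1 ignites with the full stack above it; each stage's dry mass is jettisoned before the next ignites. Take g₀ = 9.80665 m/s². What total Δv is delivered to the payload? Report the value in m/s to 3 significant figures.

Δv ≈ 13800 m/s

Ignition mass of stage 1 = 789,000+75,900 + 89,600+6,660 + 18,500+2,590 + 3,750 = 986,000 kg.
Stage 1: m₀ = 986,000 kg, m_f = 986,000 − 789,000 = 197,000 kg; Δv = 281×9.80665×ln(5.005) = 2755.7×1.6105 ≈ 4438 m/s.
Stage 2: m₀ = 121,100 kg, m_f = 121,100 − 89,600 = 31,500 kg; Δv = 458×9.80665×ln(3.844) = 4491.4×1.3466 ≈ 6048 m/s.
Stage 3: m₀ = 24,840 kg, m_f = 24,840 − 18,500 = 6,340 kg; Δv = 248×9.80665×ln(3.918) = 2432.0×1.3656 ≈ 3321 m/s.
Total Δv = 4438 + 6048 + 3321 = 13807 m/s.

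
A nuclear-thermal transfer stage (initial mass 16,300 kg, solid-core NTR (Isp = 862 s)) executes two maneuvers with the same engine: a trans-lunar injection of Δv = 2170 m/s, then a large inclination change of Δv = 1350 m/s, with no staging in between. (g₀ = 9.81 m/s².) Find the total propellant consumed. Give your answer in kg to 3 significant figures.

v_e = Isp · g₀ = 862 × 9.81 = 8456.2 m/s.
After the first burn: m = 16300 × exp(−2170/8456.2) = 16300 × 0.77367 = 12,610.8 kg.
After the second burn: m = 12,610.8 × exp(−1350/8456.2) = 12,610.8 × 0.85245 = 10,750.1 kg.
Total propellant = m₀ − m_final = 16300 − 10,750.1 = 5,549.9 kg.

total propellant consumed ≈ 5550 kg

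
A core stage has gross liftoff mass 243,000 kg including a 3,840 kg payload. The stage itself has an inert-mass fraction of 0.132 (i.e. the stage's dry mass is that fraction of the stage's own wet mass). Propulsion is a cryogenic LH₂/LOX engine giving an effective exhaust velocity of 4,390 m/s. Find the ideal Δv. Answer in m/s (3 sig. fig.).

Stage wet mass = m₀ − payload = 243,000 − 3,840 = 239,160 kg.
Stage dry mass = ε × stage wet mass = 0.132 × 239,160 = 31,569.1 kg.
Burnout mass m_f = stage dry + payload = 31,569.1 + 3,840 = 35,409.1 kg.
Rocket equation: Δv = v_e · ln(243,000/35,409.1) = 4390.0 × ln(6.863) = 4390.0 × 1.9261 ≈ 8456 m/s.

Δv ≈ 8460 m/s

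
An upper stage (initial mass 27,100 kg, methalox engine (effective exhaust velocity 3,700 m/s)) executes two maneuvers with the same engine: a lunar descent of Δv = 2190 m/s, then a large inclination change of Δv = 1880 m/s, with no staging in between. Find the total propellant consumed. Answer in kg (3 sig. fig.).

total propellant consumed ≈ 18100 kg

After the first burn: m = 27100 × exp(−2190/3700.0) = 27100 × 0.55328 = 14,993.9 kg.
After the second burn: m = 14,993.9 × exp(−1880/3700.0) = 14,993.9 × 0.60163 = 9,020.78 kg.
Total propellant = m₀ − m_final = 27100 − 9,020.78 = 18,079.22 kg.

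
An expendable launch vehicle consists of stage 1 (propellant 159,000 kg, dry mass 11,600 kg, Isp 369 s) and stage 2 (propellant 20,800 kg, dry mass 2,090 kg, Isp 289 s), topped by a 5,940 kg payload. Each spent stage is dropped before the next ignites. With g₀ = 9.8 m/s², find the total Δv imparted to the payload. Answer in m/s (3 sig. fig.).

Δv ≈ 9390 m/s

Ignition mass of stage 1 = 159,000+11,600 + 20,800+2,090 + 5,940 = 199,430 kg.
Stage 1: m₀ = 199,430 kg, m_f = 199,430 − 159,000 = 40,430 kg; Δv = 369×9.8×ln(4.933) = 3616.2×1.5959 ≈ 5771 m/s.
Stage 2: m₀ = 28,830 kg, m_f = 28,830 − 20,800 = 8,030 kg; Δv = 289×9.8×ln(3.59) = 2832.2×1.2782 ≈ 3620 m/s.
Total Δv = 5771 + 3620 = 9391 m/s.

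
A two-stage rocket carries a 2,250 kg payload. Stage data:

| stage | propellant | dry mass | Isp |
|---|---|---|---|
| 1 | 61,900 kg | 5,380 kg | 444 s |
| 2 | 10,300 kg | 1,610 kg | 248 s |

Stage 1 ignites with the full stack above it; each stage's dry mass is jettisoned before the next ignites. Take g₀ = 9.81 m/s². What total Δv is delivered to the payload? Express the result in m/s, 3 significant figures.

Δv ≈ 9380 m/s

Ignition mass of stage 1 = 61,900+5,380 + 10,300+1,610 + 2,250 = 81,440 kg.
Stage 1: m₀ = 81,440 kg, m_f = 81,440 − 61,900 = 19,540 kg; Δv = 444×9.81×ln(4.168) = 4355.6×1.4274 ≈ 6217 m/s.
Stage 2: m₀ = 14,160 kg, m_f = 14,160 − 10,300 = 3,860 kg; Δv = 248×9.81×ln(3.668) = 2432.9×1.2998 ≈ 3162 m/s.
Total Δv = 6217 + 3162 = 9379 m/s.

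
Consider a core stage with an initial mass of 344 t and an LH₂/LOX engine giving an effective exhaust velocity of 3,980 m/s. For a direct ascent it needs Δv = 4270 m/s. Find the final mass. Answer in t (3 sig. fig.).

final mass ≈ 118 t

m₀/m_f = exp(Δv / v_e) = exp(4270 / 3980.0) = exp(1.0729) = 2.9237.
m_f = m₀ / 2.9237 = 344 / 2.9237 = 117.659 t.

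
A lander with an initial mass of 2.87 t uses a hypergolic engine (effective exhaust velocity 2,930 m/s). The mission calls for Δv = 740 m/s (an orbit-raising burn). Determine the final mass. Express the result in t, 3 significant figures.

final mass ≈ 2.23 t

m₀/m_f = exp(Δv / v_e) = exp(740 / 2930.0) = exp(0.2526) = 1.2873.
m_f = m₀ / 1.2873 = 2.87 / 1.2873 = 2.22947 t.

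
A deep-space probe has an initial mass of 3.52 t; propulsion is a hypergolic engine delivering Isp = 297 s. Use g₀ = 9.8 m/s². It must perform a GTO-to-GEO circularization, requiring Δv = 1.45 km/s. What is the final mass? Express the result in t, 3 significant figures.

final mass ≈ 2.14 t

v_e = Isp · g₀ = 297 × 9.8 = 2910.6 m/s.
Using Δv = v_e ln(m₀/m_f): m₀/m_f = exp(Δv / v_e) = exp(1450 / 2910.6) = exp(0.4982) = 1.6457.
m_f = m₀ / 1.6457 = 3.52 / 1.6457 = 2.13891 t.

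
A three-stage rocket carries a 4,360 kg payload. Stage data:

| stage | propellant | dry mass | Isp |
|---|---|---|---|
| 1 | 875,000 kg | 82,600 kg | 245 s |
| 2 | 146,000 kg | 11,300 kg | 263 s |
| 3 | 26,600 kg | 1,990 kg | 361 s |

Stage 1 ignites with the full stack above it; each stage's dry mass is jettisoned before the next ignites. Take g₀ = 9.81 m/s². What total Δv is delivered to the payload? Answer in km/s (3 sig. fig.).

Δv ≈ 13.0 km/s

Ignition mass of stage 1 = 875,000+82,600 + 146,000+11,300 + 26,600+1,990 + 4,360 = 1,147,850 kg.
Stage 1: m₀ = 1,147,850 kg, m_f = 1,147,850 − 875,000 = 272,850 kg; Δv = 245×9.81×ln(4.207) = 2403.5×1.4367 ≈ 3453 m/s.
Stage 2: m₀ = 190,250 kg, m_f = 190,250 − 146,000 = 44,250 kg; Δv = 263×9.81×ln(4.299) = 2580.0×1.4585 ≈ 3763 m/s.
Stage 3: m₀ = 32,950 kg, m_f = 32,950 − 26,600 = 6,350 kg; Δv = 361×9.81×ln(5.189) = 3541.4×1.6465 ≈ 5831 m/s.
Total Δv = 3453 + 3763 + 5831 = 13047 m/s.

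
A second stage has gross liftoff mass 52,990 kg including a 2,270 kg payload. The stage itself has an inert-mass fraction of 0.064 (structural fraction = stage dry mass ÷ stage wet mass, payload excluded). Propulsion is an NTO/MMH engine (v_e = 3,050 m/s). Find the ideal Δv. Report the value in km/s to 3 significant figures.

Stage wet mass = m₀ − payload = 52,990 − 2,270 = 50,720 kg.
Stage dry mass = ε × stage wet mass = 0.064 × 50,720 = 3,246.08 kg.
Burnout mass m_f = stage dry + payload = 3,246.08 + 2,270 = 5,516.08 kg.
Δv = v_e · ln(52,990/5,516.08) = 3050.0 × ln(9.606) = 3050.0 × 2.2624 ≈ 6900 m/s.

Δv ≈ 6.90 km/s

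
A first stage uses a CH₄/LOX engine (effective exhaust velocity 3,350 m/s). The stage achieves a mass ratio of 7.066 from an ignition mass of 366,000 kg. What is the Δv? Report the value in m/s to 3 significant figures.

Δv ≈ 6550 m/s

By the Tsiolkovsky rocket equation, Δv = v_e · ln(7.066) = 3350.0 × 1.9553 ≈ 6550.2 m/s.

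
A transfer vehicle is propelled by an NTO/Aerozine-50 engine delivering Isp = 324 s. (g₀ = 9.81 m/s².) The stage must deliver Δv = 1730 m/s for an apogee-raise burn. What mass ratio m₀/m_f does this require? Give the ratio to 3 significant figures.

mass ratio ≈ 1.72

v_e = Isp · g₀ = 324 × 9.81 = 3178.4 m/s.
Using Δv = v_e ln(m₀/m_f): m₀/m_f = exp(Δv / v_e) = exp(1730 / 3178.4) = exp(0.5443) = 1.7234.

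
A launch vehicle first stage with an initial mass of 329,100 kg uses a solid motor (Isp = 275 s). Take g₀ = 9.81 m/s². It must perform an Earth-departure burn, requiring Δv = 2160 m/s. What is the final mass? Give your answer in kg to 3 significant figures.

v_e = Isp · g₀ = 275 × 9.81 = 2697.8 m/s.
By the Tsiolkovsky rocket equation, m₀/m_f = exp(Δv / v_e) = exp(2160 / 2697.8) = exp(0.8007) = 2.2270.
m_f = m₀ / 2.2270 = 329,100 / 2.2270 = 147,777 kg.

final mass ≈ 148000 kg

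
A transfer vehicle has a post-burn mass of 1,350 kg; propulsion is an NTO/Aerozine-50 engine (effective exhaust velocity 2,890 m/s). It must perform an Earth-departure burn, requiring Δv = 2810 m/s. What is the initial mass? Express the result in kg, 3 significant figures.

initial mass ≈ 3570 kg

Rocket equation: m₀/m_f = exp(Δv / v_e) = exp(2810 / 2890.0) = exp(0.9723) = 2.6441.
m₀ = m_f × 2.6441 = 1,350 × 2.6441 = 3,569.54 kg.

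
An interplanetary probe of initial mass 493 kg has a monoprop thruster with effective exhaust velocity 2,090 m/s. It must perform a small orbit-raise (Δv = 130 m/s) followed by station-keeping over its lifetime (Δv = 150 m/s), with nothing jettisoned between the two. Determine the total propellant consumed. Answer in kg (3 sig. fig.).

total propellant consumed ≈ 61.8 kg

After the first burn: m = 493 × exp(−130/2090.0) = 493 × 0.93969 = 463.267 kg.
After the second burn: m = 463.267 × exp(−150/2090.0) = 463.267 × 0.93074 = 431.181 kg.
Total propellant = m₀ − m_final = 493 − 431.181 = 61.819 kg.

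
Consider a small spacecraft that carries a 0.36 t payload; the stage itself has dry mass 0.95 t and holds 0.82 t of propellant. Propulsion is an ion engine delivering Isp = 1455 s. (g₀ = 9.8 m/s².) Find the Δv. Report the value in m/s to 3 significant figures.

v_e = Isp · g₀ = 1455 × 9.8 = 14259.0 m/s.
m₀ = payload + dry + propellant = 0.36 + 0.95 + 0.82 = 2.13 t.
m_f = payload + dry = 0.36 + 0.95 = 1.31 t.
From the ideal rocket equation, Δv = v_e · ln(m₀/m_f) = 14259.0 × ln(1.626) = 14259.0 × 0.4861 ≈ 6931.2 m/s.

Δv ≈ 6930 m/s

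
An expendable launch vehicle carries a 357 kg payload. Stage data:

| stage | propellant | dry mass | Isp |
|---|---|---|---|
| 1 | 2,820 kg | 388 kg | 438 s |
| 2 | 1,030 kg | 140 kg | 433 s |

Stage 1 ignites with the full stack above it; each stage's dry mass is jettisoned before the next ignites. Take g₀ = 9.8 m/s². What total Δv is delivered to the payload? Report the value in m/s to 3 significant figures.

Δv ≈ 8650 m/s

Ignition mass of stage 1 = 2,820+388 + 1,030+140 + 357 = 4,735 kg.
Stage 1: m₀ = 4,735 kg, m_f = 4,735 − 2,820 = 1,915 kg; Δv = 438×9.8×ln(2.473) = 4292.4×0.9053 ≈ 3886 m/s.
Stage 2: m₀ = 1,527 kg, m_f = 1,527 − 1,030 = 497 kg; Δv = 433×9.8×ln(3.072) = 4243.4×1.1225 ≈ 4763 m/s.
Total Δv = 3886 + 4763 = 8649 m/s.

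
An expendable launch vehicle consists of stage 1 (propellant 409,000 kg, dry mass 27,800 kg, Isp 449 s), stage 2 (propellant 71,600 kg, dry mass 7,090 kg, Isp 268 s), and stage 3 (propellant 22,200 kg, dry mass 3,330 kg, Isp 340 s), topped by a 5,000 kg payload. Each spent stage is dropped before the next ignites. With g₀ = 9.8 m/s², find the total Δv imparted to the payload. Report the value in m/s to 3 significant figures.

Ignition mass of stage 1 = 409,000+27,800 + 71,600+7,090 + 22,200+3,330 + 5,000 = 546,020 kg.
Stage 1: m₀ = 546,020 kg, m_f = 546,020 − 409,000 = 137,020 kg; Δv = 449×9.8×ln(3.985) = 4400.2×1.3825 ≈ 6083 m/s.
Stage 2: m₀ = 109,220 kg, m_f = 109,220 − 71,600 = 37,620 kg; Δv = 268×9.8×ln(2.903) = 2626.4×1.0658 ≈ 2799 m/s.
Stage 3: m₀ = 30,530 kg, m_f = 30,530 − 22,200 = 8,330 kg; Δv = 340×9.8×ln(3.665) = 3332.0×1.2988 ≈ 4328 m/s.
Total Δv = 6083 + 2799 + 4328 = 13210 m/s.

Δv ≈ 13200 m/s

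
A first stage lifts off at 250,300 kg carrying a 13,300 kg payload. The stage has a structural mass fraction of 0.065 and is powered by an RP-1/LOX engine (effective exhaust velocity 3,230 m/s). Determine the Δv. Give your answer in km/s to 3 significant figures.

Δv ≈ 6.99 km/s

Stage wet mass = m₀ − payload = 250,300 − 13,300 = 237,000 kg.
Stage dry mass = ε × stage wet mass = 0.065 × 237,000 = 15,405 kg.
Burnout mass m_f = stage dry + payload = 15,405 + 13,300 = 28,705 kg.
Δv = v_e · ln(250,300/28,705) = 3230.0 × ln(8.72) = 3230.0 × 2.1656 ≈ 6995 m/s.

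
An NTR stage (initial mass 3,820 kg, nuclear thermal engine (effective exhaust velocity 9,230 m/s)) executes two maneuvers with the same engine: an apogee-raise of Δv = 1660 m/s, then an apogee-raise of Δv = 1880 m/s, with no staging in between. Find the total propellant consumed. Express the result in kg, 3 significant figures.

After the first burn: m = 3820 × exp(−1660/9230.0) = 3820 × 0.83540 = 3,191.23 kg.
After the second burn: m = 3,191.23 × exp(−1880/9230.0) = 3,191.23 × 0.81572 = 2,603.15 kg.
Total propellant = m₀ − m_final = 3820 − 2,603.15 = 1,216.85 kg.

total propellant consumed ≈ 1220 kg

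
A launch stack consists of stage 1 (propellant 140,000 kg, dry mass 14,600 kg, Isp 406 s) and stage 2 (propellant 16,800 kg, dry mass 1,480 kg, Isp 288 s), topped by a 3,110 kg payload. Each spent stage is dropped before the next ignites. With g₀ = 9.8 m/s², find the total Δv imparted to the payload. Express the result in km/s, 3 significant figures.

Ignition mass of stage 1 = 140,000+14,600 + 16,800+1,480 + 3,110 = 175,990 kg.
Stage 1: m₀ = 175,990 kg, m_f = 175,990 − 140,000 = 35,990 kg; Δv = 406×9.8×ln(4.89) = 3978.8×1.5872 ≈ 6315 m/s.
Stage 2: m₀ = 21,390 kg, m_f = 21,390 − 16,800 = 4,590 kg; Δv = 288×9.8×ln(4.66) = 2822.4×1.5390 ≈ 4344 m/s.
Total Δv = 6315 + 4344 = 10659 m/s.

Δv ≈ 10.7 km/s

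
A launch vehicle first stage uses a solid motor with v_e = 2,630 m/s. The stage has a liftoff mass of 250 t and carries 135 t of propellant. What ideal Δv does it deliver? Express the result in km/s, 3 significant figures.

m_f = m₀ − m_prop = 250 − 135 = 115 t.
Δv = v_e · ln(m₀/m_f) = 2630.0 × ln(2.174) = 2630.0 × 0.7765 ≈ 2042.3 m/s.

Δv ≈ 2.04 km/s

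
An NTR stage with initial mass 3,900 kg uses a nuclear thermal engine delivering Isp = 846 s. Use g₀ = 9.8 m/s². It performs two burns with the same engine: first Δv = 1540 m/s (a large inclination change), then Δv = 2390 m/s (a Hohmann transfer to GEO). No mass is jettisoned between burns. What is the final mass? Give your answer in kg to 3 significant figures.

final mass ≈ 2430 kg

v_e = Isp · g₀ = 846 × 9.8 = 8290.8 m/s.
After the first burn: m = 3900 × exp(−1540/8290.8) = 3900 × 0.83048 = 3,238.87 kg.
After the second burn: m = 3,238.87 × exp(−2390/8290.8) = 3,238.87 × 0.74956 = 2,427.73 kg.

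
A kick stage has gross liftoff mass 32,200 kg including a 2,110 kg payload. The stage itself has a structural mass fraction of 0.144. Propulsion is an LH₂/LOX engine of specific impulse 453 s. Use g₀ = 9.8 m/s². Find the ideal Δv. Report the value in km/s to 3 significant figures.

Stage wet mass = m₀ − payload = 32,200 − 2,110 = 30,090 kg.
Stage dry mass = ε × stage wet mass = 0.144 × 30,090 = 4,332.96 kg.
Burnout mass m_f = stage dry + payload = 4,332.96 + 2,110 = 6,442.96 kg.
v_e = Isp · g₀ = 453 × 9.8 = 4439.4 m/s.
Δv = v_e · ln(32,200/6,442.96) = 4439.4 × ln(4.998) = 4439.4 × 1.6090 ≈ 7143 m/s.

Δv ≈ 7.14 km/s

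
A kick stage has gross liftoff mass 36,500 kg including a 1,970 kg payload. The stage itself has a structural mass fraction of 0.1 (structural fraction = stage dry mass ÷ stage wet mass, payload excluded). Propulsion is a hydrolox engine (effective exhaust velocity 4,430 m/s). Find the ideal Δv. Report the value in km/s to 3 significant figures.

Stage wet mass = m₀ − payload = 36,500 − 1,970 = 34,530 kg.
Stage dry mass = ε × stage wet mass = 0.1 × 34,530 = 3,453 kg.
Burnout mass m_f = stage dry + payload = 3,453 + 1,970 = 5,423 kg.
Using Δv = v_e ln(m₀/m_f): Δv = v_e · ln(36,500/5,423) = 4430.0 × ln(6.731) = 4430.0 × 1.9067 ≈ 8447 m/s.

Δv ≈ 8.45 km/s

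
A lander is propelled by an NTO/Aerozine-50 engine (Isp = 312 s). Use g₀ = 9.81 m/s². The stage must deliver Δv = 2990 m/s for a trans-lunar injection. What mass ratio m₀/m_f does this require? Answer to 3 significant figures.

mass ratio ≈ 2.66

v_e = Isp · g₀ = 312 × 9.81 = 3060.7 m/s.
By the Tsiolkovsky rocket equation, m₀/m_f = exp(Δv / v_e) = exp(2990 / 3060.7) = exp(0.9769) = 2.6562.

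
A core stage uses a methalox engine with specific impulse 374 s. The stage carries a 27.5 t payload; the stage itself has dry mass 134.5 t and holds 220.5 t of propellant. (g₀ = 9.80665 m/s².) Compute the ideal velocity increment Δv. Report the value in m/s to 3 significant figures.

Δv ≈ 3150 m/s

v_e = Isp · g₀ = 374 × 9.80665 = 3667.7 m/s.
m₀ = payload + dry + propellant = 27.5 + 134.5 + 220.5 = 382.5 t.
m_f = payload + dry = 27.5 + 134.5 = 162 t.
Using Δv = v_e ln(m₀/m_f): Δv = v_e · ln(m₀/m_f) = 3667.7 × ln(2.361) = 3667.7 × 0.8591 ≈ 3151.0 m/s.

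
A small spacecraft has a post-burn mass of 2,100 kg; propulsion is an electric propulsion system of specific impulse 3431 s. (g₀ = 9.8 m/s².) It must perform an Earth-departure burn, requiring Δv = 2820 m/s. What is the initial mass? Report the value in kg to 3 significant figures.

v_e = Isp · g₀ = 3431 × 9.8 = 33623.8 m/s.
m₀/m_f = exp(Δv / v_e) = exp(2820 / 33623.8) = exp(0.0839) = 1.0875.
m₀ = m_f × 1.0875 = 2,100 × 1.0875 = 2,283.75 kg.

initial mass ≈ 2280 kg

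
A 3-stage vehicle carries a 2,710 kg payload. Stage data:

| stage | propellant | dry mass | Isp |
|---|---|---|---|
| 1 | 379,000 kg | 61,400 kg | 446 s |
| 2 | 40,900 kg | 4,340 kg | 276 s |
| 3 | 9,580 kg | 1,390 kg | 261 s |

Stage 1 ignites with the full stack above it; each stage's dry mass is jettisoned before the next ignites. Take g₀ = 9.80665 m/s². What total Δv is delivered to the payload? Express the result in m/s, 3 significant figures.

Δv ≈ 12500 m/s

Ignition mass of stage 1 = 379,000+61,400 + 40,900+4,340 + 9,580+1,390 + 2,710 = 499,320 kg.
Stage 1: m₀ = 499,320 kg, m_f = 499,320 − 379,000 = 120,320 kg; Δv = 446×9.80665×ln(4.15) = 4373.8×1.4231 ≈ 6224 m/s.
Stage 2: m₀ = 58,920 kg, m_f = 58,920 − 40,900 = 18,020 kg; Δv = 276×9.80665×ln(3.27) = 2706.6×1.1847 ≈ 3207 m/s.
Stage 3: m₀ = 13,680 kg, m_f = 13,680 − 9,580 = 4,100 kg; Δv = 261×9.80665×ln(3.337) = 2559.5×1.2049 ≈ 3084 m/s.
Total Δv = 6224 + 3207 + 3084 = 12515 m/s.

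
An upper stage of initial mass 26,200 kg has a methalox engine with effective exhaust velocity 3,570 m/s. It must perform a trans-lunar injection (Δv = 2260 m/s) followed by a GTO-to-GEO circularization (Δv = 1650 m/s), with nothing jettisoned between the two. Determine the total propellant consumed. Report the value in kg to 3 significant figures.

total propellant consumed ≈ 17400 kg

After the first burn: m = 26200 × exp(−2260/3570.0) = 26200 × 0.53097 = 13,911.4 kg.
After the second burn: m = 13,911.4 × exp(−1650/3570.0) = 13,911.4 × 0.62991 = 8,762.93 kg.
Total propellant = m₀ − m_final = 26200 − 8,762.93 = 17,437.07 kg.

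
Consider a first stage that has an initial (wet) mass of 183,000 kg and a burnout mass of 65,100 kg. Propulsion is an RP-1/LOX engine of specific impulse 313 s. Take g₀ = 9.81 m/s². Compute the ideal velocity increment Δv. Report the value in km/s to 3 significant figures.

v_e = Isp · g₀ = 313 × 9.81 = 3070.5 m/s.
Δv = v_e · ln(m₀/m_f) = 3070.5 × ln(2.811) = 3070.5 × 1.0336 ≈ 3173.6 m/s.

Δv ≈ 3.17 km/s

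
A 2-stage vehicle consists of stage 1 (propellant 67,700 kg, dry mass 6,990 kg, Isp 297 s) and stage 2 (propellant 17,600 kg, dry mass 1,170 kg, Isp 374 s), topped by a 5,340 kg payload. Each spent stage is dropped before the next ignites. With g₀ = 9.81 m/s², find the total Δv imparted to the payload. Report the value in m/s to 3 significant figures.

Ignition mass of stage 1 = 67,700+6,990 + 17,600+1,170 + 5,340 = 98,800 kg.
Stage 1: m₀ = 98,800 kg, m_f = 98,800 − 67,700 = 31,100 kg; Δv = 297×9.81×ln(3.177) = 2913.6×1.1559 ≈ 3368 m/s.
Stage 2: m₀ = 24,110 kg, m_f = 24,110 − 17,600 = 6,510 kg; Δv = 374×9.81×ln(3.704) = 3668.9×1.3093 ≈ 4804 m/s.
Total Δv = 3368 + 4804 = 8172 m/s.

Δv ≈ 8170 m/s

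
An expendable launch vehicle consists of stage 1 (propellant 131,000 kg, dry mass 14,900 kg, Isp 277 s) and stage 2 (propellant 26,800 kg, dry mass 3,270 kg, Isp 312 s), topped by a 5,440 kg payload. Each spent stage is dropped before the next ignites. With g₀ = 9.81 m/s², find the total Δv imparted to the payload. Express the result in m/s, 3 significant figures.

Ignition mass of stage 1 = 131,000+14,900 + 26,800+3,270 + 5,440 = 181,410 kg.
Stage 1: m₀ = 181,410 kg, m_f = 181,410 − 131,000 = 50,410 kg; Δv = 277×9.81×ln(3.599) = 2717.4×1.2806 ≈ 3480 m/s.
Stage 2: m₀ = 35,510 kg, m_f = 35,510 − 26,800 = 8,710 kg; Δv = 312×9.81×ln(4.077) = 3060.7×1.4053 ≈ 4301 m/s.
Total Δv = 3480 + 4301 = 7781 m/s.

Δv ≈ 7780 m/s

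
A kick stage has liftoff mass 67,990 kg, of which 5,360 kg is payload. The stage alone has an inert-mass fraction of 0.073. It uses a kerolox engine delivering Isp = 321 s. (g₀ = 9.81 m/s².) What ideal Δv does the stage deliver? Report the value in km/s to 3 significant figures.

Δv ≈ 6.06 km/s

Stage wet mass = m₀ − payload = 67,990 − 5,360 = 62,630 kg.
Stage dry mass = ε × stage wet mass = 0.073 × 62,630 = 4,571.99 kg.
Burnout mass m_f = stage dry + payload = 4,571.99 + 5,360 = 9,931.99 kg.
v_e = Isp · g₀ = 321 × 9.81 = 3149.0 m/s.
Δv = v_e · ln(67,990/9,931.99) = 3149.0 × ln(6.846) = 3149.0 × 1.9236 ≈ 6057 m/s.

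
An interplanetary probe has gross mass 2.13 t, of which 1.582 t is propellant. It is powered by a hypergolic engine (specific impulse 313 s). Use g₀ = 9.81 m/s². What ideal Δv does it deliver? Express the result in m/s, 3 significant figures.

Δv ≈ 4170 m/s

v_e = Isp · g₀ = 313 × 9.81 = 3070.5 m/s.
m_f = m₀ − m_prop = 2.13 − 1.582 = 0.548 t.
From the ideal rocket equation, Δv = v_e · ln(m₀/m_f) = 3070.5 × ln(3.887) = 3070.5 × 1.3576 ≈ 4168.6 m/s.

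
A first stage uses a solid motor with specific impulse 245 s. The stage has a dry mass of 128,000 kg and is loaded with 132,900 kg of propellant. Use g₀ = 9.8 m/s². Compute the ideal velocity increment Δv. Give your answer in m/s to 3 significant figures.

v_e = Isp · g₀ = 245 × 9.8 = 2401.0 m/s.
m₀ = m_dry + m_prop = 128,000 + 132,900 = 260,900 kg.
Δv = v_e · ln(m₀/m_f) = 2401.0 × ln(2.038) = 2401.0 × 0.7121 ≈ 1709.8 m/s.

Δv ≈ 1710 m/s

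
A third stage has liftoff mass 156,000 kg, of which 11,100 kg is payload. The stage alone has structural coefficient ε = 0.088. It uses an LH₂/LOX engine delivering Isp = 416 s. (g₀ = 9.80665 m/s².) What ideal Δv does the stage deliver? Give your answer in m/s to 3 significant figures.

Stage wet mass = m₀ − payload = 156,000 − 11,100 = 144,900 kg.
Stage dry mass = ε × stage wet mass = 0.088 × 144,900 = 12,751.2 kg.
Burnout mass m_f = stage dry + payload = 12,751.2 + 11,100 = 23,851.2 kg.
v_e = Isp · g₀ = 416 × 9.80665 = 4079.6 m/s.
Using Δv = v_e ln(m₀/m_f): Δv = v_e · ln(156,000/23,851.2) = 4079.6 × ln(6.541) = 4079.6 × 1.8780 ≈ 7662 m/s.

Δv ≈ 7660 m/s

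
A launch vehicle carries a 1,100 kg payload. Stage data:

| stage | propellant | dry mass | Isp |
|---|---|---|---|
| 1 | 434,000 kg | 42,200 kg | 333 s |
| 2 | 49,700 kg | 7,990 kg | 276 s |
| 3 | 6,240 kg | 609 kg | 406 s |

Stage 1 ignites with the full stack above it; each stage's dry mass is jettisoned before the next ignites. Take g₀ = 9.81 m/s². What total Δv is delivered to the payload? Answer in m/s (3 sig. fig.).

Δv ≈ 15200 m/s

Ignition mass of stage 1 = 434,000+42,200 + 49,700+7,990 + 6,240+609 + 1,100 = 541,839 kg.
Stage 1: m₀ = 541,839 kg, m_f = 541,839 − 434,000 = 107,839 kg; Δv = 333×9.81×ln(5.025) = 3266.7×1.6143 ≈ 5274 m/s.
Stage 2: m₀ = 65,639 kg, m_f = 65,639 − 49,700 = 15,939 kg; Δv = 276×9.81×ln(4.118) = 2707.6×1.4154 ≈ 3832 m/s.
Stage 3: m₀ = 7,949 kg, m_f = 7,949 − 6,240 = 1,709 kg; Δv = 406×9.81×ln(4.651) = 3982.9×1.5371 ≈ 6122 m/s.
Total Δv = 5274 + 3832 + 6122 = 15228 m/s.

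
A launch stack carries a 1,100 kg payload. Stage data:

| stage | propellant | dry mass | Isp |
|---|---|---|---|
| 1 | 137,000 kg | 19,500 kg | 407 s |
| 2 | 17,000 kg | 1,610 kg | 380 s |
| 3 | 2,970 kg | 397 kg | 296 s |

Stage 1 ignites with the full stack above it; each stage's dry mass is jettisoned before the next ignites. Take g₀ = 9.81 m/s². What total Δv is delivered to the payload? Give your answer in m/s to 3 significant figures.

Ignition mass of stage 1 = 137,000+19,500 + 17,000+1,610 + 2,970+397 + 1,100 = 179,577 kg.
Stage 1: m₀ = 179,577 kg, m_f = 179,577 − 137,000 = 42,577 kg; Δv = 407×9.81×ln(4.218) = 3992.7×1.4393 ≈ 5747 m/s.
Stage 2: m₀ = 23,077 kg, m_f = 23,077 − 17,000 = 6,077 kg; Δv = 380×9.81×ln(3.797) = 3727.8×1.3343 ≈ 4974 m/s.
Stage 3: m₀ = 4,467 kg, m_f = 4,467 − 2,970 = 1,497 kg; Δv = 296×9.81×ln(2.984) = 2903.8×1.0933 ≈ 3175 m/s.
Total Δv = 5747 + 4974 + 3175 = 13896 m/s.

Δv ≈ 13900 m/s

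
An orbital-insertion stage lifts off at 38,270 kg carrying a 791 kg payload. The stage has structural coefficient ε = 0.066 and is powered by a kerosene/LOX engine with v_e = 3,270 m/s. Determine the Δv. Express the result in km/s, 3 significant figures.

Δv ≈ 8.05 km/s

Stage wet mass = m₀ − payload = 38,270 − 791 = 37,479 kg.
Stage dry mass = ε × stage wet mass = 0.066 × 37,479 = 2,473.61 kg.
Burnout mass m_f = stage dry + payload = 2,473.61 + 791 = 3,264.61 kg.
Using Δv = v_e ln(m₀/m_f): Δv = v_e · ln(38,270/3,264.61) = 3270.0 × ln(11.72) = 3270.0 × 2.4615 ≈ 8049 m/s.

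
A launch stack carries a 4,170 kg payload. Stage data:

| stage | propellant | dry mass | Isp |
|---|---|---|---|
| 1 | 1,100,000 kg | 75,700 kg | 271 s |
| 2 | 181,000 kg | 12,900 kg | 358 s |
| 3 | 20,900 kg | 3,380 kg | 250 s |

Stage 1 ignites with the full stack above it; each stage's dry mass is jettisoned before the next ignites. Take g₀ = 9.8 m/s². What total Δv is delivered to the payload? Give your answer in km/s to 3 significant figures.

Ignition mass of stage 1 = 1,100,000+75,700 + 181,000+12,900 + 20,900+3,380 + 4,170 = 1,398,050 kg.
Stage 1: m₀ = 1,398,050 kg, m_f = 1,398,050 − 1,100,000 = 298,050 kg; Δv = 271×9.8×ln(4.691) = 2655.8×1.5456 ≈ 4105 m/s.
Stage 2: m₀ = 222,350 kg, m_f = 222,350 − 181,000 = 41,350 kg; Δv = 358×9.8×ln(5.377) = 3508.4×1.6822 ≈ 5902 m/s.
Stage 3: m₀ = 28,450 kg, m_f = 28,450 − 20,900 = 7,550 kg; Δv = 250×9.8×ln(3.768) = 2450.0×1.3266 ≈ 3250 m/s.
Total Δv = 4105 + 5902 + 3250 = 13257 m/s.

Δv ≈ 13.3 km/s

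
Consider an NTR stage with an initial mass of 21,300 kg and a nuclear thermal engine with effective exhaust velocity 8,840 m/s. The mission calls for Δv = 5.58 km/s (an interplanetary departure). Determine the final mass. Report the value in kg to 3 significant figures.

final mass ≈ 11300 kg

From the ideal rocket equation, m₀/m_f = exp(Δv / v_e) = exp(5580 / 8840.0) = exp(0.6312) = 1.8799.
m_f = m₀ / 1.8799 = 21,300 / 1.8799 = 11,330.4 kg.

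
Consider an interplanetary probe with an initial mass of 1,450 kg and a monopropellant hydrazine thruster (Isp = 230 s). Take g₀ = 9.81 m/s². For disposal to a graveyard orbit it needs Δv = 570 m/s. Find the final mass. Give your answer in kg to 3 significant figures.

v_e = Isp · g₀ = 230 × 9.81 = 2256.3 m/s.
m₀/m_f = exp(Δv / v_e) = exp(570 / 2256.3) = exp(0.2526) = 1.2874.
m_f = m₀ / 1.2874 = 1,450 / 1.2874 = 1,126.3 kg.

final mass ≈ 1130 kg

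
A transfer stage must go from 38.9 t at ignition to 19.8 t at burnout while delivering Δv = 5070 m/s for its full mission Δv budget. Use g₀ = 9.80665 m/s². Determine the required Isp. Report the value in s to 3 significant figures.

ln(m₀/m_f) = ln(38900/19800) = ln(1.965) = 0.6753.
v_e = Δv / ln(m₀/m_f) = 5070 / 0.6753 = 7507.6 m/s.
Isp = v_e / g₀ = 7507.6 / 9.80665 = 765.6 s.

Isp ≈ 766 s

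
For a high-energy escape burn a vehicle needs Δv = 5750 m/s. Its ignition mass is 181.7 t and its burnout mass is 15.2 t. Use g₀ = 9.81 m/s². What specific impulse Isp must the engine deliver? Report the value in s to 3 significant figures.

ln(m₀/m_f) = ln(181700/15200) = ln(11.95) = 2.4811.
v_e = Δv / ln(m₀/m_f) = 5750 / 2.4811 = 2317.6 m/s.
Isp = v_e / g₀ = 2317.6 / 9.81 = 236.2 s.

Isp ≈ 236 s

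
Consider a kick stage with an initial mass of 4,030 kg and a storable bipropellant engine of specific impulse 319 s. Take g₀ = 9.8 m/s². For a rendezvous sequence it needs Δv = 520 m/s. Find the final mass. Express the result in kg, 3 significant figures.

final mass ≈ 3410 kg

v_e = Isp · g₀ = 319 × 9.8 = 3126.2 m/s.
Using Δv = v_e ln(m₀/m_f): m₀/m_f = exp(Δv / v_e) = exp(520 / 3126.2) = exp(0.1663) = 1.1810.
m_f = m₀ / 1.1810 = 4,030 / 1.1810 = 3,412.36 kg.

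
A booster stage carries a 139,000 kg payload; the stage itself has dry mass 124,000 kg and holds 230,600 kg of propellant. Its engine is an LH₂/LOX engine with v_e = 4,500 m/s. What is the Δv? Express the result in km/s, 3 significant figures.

m₀ = payload + dry + propellant = 139,000 + 124,000 + 230,600 = 493,600 kg.
m_f = payload + dry = 139,000 + 124,000 = 263,000 kg.
Rocket equation: Δv = v_e · ln(m₀/m_f) = 4500.0 × ln(1.877) = 4500.0 × 0.6296 ≈ 2833.1 m/s.

Δv ≈ 2.83 km/s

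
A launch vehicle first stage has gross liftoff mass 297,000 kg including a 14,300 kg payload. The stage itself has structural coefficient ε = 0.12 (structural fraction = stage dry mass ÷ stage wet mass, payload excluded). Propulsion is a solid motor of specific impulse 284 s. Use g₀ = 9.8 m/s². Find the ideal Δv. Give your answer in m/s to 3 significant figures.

Δv ≈ 5060 m/s

Stage wet mass = m₀ − payload = 297,000 − 14,300 = 282,700 kg.
Stage dry mass = ε × stage wet mass = 0.12 × 282,700 = 33,924 kg.
Burnout mass m_f = stage dry + payload = 33,924 + 14,300 = 48,224 kg.
v_e = Isp · g₀ = 284 × 9.8 = 2783.2 m/s.
From the ideal rocket equation, Δv = v_e · ln(297,000/48,224) = 2783.2 × ln(6.159) = 2783.2 × 1.8179 ≈ 5060 m/s.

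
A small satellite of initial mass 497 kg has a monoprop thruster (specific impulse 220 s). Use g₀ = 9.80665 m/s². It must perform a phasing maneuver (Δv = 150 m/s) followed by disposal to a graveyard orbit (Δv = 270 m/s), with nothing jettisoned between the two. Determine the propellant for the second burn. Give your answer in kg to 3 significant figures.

propellant for the second burn ≈ 54.5 kg

v_e = Isp · g₀ = 220 × 9.80665 = 2157.5 m/s.
After the first burn: m = 497 × exp(−150/2157.5) = 497 × 0.93284 = 463.621 kg.
After the second burn: m = 463.621 × exp(−270/2157.5) = 463.621 × 0.88237 = 409.085 kg.
Second-burn propellant = 463.621 − 409.085 = 54.536 kg.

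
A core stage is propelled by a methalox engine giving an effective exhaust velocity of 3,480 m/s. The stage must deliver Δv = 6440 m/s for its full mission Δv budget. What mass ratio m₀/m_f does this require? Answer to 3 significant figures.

By the Tsiolkovsky rocket equation, m₀/m_f = exp(Δv / v_e) = exp(6440 / 3480.0) = exp(1.8506) = 6.3635.

mass ratio ≈ 6.36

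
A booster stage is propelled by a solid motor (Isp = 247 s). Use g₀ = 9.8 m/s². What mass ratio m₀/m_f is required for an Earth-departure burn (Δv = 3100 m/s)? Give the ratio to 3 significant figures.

mass ratio ≈ 3.60

v_e = Isp · g₀ = 247 × 9.8 = 2420.6 m/s.
m₀/m_f = exp(Δv / v_e) = exp(3100 / 2420.6) = exp(1.2807) = 3.5991.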